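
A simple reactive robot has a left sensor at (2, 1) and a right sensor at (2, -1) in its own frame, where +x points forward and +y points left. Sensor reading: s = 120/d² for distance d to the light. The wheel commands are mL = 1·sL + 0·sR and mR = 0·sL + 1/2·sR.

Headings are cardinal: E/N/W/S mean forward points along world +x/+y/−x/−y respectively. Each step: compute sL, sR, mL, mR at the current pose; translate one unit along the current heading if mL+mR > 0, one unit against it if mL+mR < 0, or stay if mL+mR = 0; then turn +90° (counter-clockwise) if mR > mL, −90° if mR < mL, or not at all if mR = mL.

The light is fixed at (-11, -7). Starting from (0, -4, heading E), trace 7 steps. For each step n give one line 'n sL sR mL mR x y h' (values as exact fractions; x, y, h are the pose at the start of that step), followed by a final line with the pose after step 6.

n=0: pose=(0,-4,E); sL=24/37, sR=120/173; mL=24/37, mR=60/173; mL+mR=6372/6401 → advance +1; mR−mL=-1932/6401 → turn -1·90°
n=1: pose=(1,-4,S); sL=12/17, sR=60/61; mL=12/17, mR=30/61; mL+mR=1242/1037 → advance +1; mR−mL=-222/1037 → turn -1·90°
n=2: pose=(1,-5,W); sL=120/101, sR=120/109; mL=120/101, mR=60/109; mL+mR=19140/11009 → advance +1; mR−mL=-7020/11009 → turn -1·90°
n=3: pose=(0,-5,N); sL=30/29, sR=3/4; mL=30/29, mR=3/8; mL+mR=327/232 → advance +1; mR−mL=-153/232 → turn -1·90°
n=4: pose=(0,-4,E); sL=24/37, sR=120/173; mL=24/37, mR=60/173; mL+mR=6372/6401 → advance +1; mR−mL=-1932/6401 → turn -1·90°
n=5: pose=(1,-4,S); sL=12/17, sR=60/61; mL=12/17, mR=30/61; mL+mR=1242/1037 → advance +1; mR−mL=-222/1037 → turn -1·90°
n=6: pose=(1,-5,W); sL=120/101, sR=120/109; mL=120/101, mR=60/109; mL+mR=19140/11009 → advance +1; mR−mL=-7020/11009 → turn -1·90°

0 24/37 120/173 24/37 60/173 0 -4 E
1 12/17 60/61 12/17 30/61 1 -4 S
2 120/101 120/109 120/101 60/109 1 -5 W
3 30/29 3/4 30/29 3/8 0 -5 N
4 24/37 120/173 24/37 60/173 0 -4 E
5 12/17 60/61 12/17 30/61 1 -4 S
6 120/101 120/109 120/101 60/109 1 -5 W
final 0 -5 N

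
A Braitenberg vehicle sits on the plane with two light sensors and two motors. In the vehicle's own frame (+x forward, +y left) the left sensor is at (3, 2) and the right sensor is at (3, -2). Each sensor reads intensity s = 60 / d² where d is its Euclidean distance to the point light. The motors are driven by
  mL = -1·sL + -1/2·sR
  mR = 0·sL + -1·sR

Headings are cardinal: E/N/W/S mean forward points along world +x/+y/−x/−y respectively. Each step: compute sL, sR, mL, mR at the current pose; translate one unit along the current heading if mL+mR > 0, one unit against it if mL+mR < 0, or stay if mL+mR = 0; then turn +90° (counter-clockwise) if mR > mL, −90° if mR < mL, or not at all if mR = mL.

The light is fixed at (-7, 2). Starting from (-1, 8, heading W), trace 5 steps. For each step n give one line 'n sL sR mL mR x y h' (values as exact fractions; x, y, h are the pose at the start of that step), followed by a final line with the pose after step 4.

n=0: pose=(-1,8,W); sL=12/5, sR=60/73; mL=-1026/365, mR=-60/73; mL+mR=-1326/365 → advance -1; mR−mL=726/365 → turn +1·90°
n=1: pose=(0,8,S); sL=2/3, sR=30/17; mL=-79/51, mR=-30/17; mL+mR=-169/51 → advance -1; mR−mL=-11/51 → turn -1·90°
n=2: pose=(0,9,W); sL=60/41, sR=60/97; mL=-7050/3977, mR=-60/97; mL+mR=-9510/3977 → advance -1; mR−mL=4590/3977 → turn +1·90°
n=3: pose=(1,9,S); sL=15/29, sR=15/13; mL=-825/754, mR=-15/13; mL+mR=-1695/754 → advance -1; mR−mL=-45/754 → turn -1·90°
n=4: pose=(1,10,W); sL=60/61, sR=12/25; mL=-1866/1525, mR=-12/25; mL+mR=-2598/1525 → advance -1; mR−mL=1134/1525 → turn +1·90°

0 12/5 60/73 -1026/365 -60/73 -1 8 W
1 2/3 30/17 -79/51 -30/17 0 8 S
2 60/41 60/97 -7050/3977 -60/97 0 9 W
3 15/29 15/13 -825/754 -15/13 1 9 S
4 60/61 12/25 -1866/1525 -12/25 1 10 W
final 2 10 S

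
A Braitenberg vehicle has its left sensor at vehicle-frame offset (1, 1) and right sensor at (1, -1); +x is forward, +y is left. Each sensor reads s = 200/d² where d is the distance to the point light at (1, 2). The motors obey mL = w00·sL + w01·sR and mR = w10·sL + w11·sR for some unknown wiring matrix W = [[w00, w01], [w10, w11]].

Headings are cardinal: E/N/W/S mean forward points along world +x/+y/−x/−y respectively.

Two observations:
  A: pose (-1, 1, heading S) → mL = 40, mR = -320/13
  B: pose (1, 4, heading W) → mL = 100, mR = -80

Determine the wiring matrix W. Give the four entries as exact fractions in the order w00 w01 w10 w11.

obs A: pose=(-1,1,S) → sL=40, sR=200/13, mL=40, mR=-320/13
obs B: pose=(1,4,W) → sL=100, sR=20, mL=100, mR=-80
sensor matrix S = [[40, 200/13], [100, 20]]; det S = -9600/13
solve [mL_A; mL_B] = S·[w00; w01] and [mR_A; mR_B] = S·[w10; w11]:
  w00 = 1, w01 = 0, w10 = -1, w11 = 1

1 0 -1 1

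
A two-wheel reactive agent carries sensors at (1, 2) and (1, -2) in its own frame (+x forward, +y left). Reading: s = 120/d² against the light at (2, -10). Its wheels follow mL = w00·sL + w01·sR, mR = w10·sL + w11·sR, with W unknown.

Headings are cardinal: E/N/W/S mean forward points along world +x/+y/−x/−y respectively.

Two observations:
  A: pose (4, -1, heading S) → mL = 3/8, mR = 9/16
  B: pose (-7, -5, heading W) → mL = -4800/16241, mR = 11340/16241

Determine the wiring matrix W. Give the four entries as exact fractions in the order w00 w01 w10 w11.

obs A: pose=(4,-1,S) → sL=3/2, sR=15/8, mL=3/8, mR=9/16
obs B: pose=(-7,-5,W) → sL=120/109, sR=120/149, mL=-4800/16241, mR=11340/16241
sensor matrix S = [[3/2, 15/8], [120/109, 120/149]]; det S = -13905/16241
solve [mL_A; mL_B] = S·[w00; w01] and [mR_A; mR_B] = S·[w10; w11]:
  w00 = -1, w01 = 1, w10 = 1, w11 = -1/2

-1 1 1 -1/2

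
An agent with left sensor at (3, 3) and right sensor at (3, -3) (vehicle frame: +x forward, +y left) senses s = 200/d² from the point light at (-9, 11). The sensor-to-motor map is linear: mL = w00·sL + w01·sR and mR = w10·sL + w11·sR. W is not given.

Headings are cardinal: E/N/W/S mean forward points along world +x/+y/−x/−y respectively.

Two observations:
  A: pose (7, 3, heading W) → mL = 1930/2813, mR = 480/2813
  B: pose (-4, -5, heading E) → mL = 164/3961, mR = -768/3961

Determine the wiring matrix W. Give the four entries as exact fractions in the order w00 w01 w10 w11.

obs A: pose=(7,3,W) → sL=20/29, sR=100/97, mL=1930/2813, mR=480/2813
obs B: pose=(-4,-5,E) → sL=200/233, sR=8/17, mL=164/3961, mR=-768/3961
sensor matrix S = [[20/29, 100/97], [200/233, 8/17]]; det S = -6243840/11142293
solve [mL_A; mL_B] = S·[w00; w01] and [mR_A; mR_B] = S·[w10; w11]:
  w00 = -1/2, w01 = 1, w10 = -1/2, w11 = 1/2

-1/2 1 -1/2 1/2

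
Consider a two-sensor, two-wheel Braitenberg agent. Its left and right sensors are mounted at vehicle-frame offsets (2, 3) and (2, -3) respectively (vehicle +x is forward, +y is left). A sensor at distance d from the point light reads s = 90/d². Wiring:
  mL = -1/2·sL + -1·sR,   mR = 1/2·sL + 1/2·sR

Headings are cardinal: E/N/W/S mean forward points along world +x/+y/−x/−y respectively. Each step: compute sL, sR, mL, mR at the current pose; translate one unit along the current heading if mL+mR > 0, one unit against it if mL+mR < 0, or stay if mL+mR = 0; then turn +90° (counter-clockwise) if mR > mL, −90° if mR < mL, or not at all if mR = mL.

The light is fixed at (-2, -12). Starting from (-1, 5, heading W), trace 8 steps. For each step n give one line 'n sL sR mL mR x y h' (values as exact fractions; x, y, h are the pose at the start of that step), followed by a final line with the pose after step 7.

n=0: pose=(-1,5,W); sL=90/197, sR=90/401; mL=-35775/78997, mR=26910/78997; mL+mR=-45/401 → advance -1; mR−mL=62685/78997 → turn +1·90°
n=1: pose=(0,5,S); sL=9/25, sR=45/113; mL=-3267/5650, mR=1071/2825; mL+mR=-45/226 → advance -1; mR−mL=5409/5650 → turn +1·90°
n=2: pose=(0,6,E); sL=90/457, sR=90/241; mL=-51975/110137, mR=31410/110137; mL+mR=-45/241 → advance -1; mR−mL=83385/110137 → turn +1·90°
n=3: pose=(-1,6,N); sL=45/202, sR=45/208; mL=-6885/21008, mR=9225/42016; mL+mR=-45/416 → advance -1; mR−mL=22995/42016 → turn +1·90°
n=4: pose=(-1,5,W); sL=90/197, sR=90/401; mL=-35775/78997, mR=26910/78997; mL+mR=-45/401 → advance -1; mR−mL=62685/78997 → turn +1·90°
n=5: pose=(0,5,S); sL=9/25, sR=45/113; mL=-3267/5650, mR=1071/2825; mL+mR=-45/226 → advance -1; mR−mL=5409/5650 → turn +1·90°
n=6: pose=(0,6,E); sL=90/457, sR=90/241; mL=-51975/110137, mR=31410/110137; mL+mR=-45/241 → advance -1; mR−mL=83385/110137 → turn +1·90°
n=7: pose=(-1,6,N); sL=45/202, sR=45/208; mL=-6885/21008, mR=9225/42016; mL+mR=-45/416 → advance -1; mR−mL=22995/42016 → turn +1·90°

0 90/197 90/401 -35775/78997 26910/78997 -1 5 W
1 9/25 45/113 -3267/5650 1071/2825 0 5 S
2 90/457 90/241 -51975/110137 31410/110137 0 6 E
3 45/202 45/208 -6885/21008 9225/42016 -1 6 N
4 90/197 90/401 -35775/78997 26910/78997 -1 5 W
5 9/25 45/113 -3267/5650 1071/2825 0 5 S
6 90/457 90/241 -51975/110137 31410/110137 0 6 E
7 45/202 45/208 -6885/21008 9225/42016 -1 6 N
final -1 5 W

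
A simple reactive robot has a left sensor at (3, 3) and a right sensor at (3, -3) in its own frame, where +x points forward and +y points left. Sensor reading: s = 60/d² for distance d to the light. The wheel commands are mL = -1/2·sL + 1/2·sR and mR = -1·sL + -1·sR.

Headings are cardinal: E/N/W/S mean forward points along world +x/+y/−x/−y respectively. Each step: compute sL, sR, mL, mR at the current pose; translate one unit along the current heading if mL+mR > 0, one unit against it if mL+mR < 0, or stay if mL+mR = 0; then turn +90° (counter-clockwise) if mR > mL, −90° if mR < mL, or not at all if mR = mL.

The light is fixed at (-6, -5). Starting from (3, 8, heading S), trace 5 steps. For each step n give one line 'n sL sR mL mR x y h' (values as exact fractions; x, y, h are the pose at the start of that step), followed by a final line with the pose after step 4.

n=0: pose=(3,8,S); sL=15/61, sR=15/34; mL=405/4148, mR=-1425/2074; mL+mR=-2445/4148 → advance -1; mR−mL=-3255/4148 → turn -1·90°
n=1: pose=(3,9,W); sL=60/157, sR=12/65; mL=-1008/10205, mR=-5784/10205; mL+mR=-6792/10205 → advance -1; mR−mL=-4776/10205 → turn -1·90°
n=2: pose=(4,9,N); sL=30/169, sR=30/229; mL=-900/38701, mR=-11940/38701; mL+mR=-12840/38701 → advance -1; mR−mL=-11040/38701 → turn -1·90°
n=3: pose=(4,8,E); sL=12/85, sR=60/269; mL=936/22865, mR=-8328/22865; mL+mR=-7392/22865 → advance -1; mR−mL=-9264/22865 → turn -1·90°
n=4: pose=(3,8,S); sL=15/61, sR=15/34; mL=405/4148, mR=-1425/2074; mL+mR=-2445/4148 → advance -1; mR−mL=-3255/4148 → turn -1·90°

0 15/61 15/34 405/4148 -1425/2074 3 8 S
1 60/157 12/65 -1008/10205 -5784/10205 3 9 W
2 30/169 30/229 -900/38701 -11940/38701 4 9 N
3 12/85 60/269 936/22865 -8328/22865 4 8 E
4 15/61 15/34 405/4148 -1425/2074 3 8 S
final 3 9 W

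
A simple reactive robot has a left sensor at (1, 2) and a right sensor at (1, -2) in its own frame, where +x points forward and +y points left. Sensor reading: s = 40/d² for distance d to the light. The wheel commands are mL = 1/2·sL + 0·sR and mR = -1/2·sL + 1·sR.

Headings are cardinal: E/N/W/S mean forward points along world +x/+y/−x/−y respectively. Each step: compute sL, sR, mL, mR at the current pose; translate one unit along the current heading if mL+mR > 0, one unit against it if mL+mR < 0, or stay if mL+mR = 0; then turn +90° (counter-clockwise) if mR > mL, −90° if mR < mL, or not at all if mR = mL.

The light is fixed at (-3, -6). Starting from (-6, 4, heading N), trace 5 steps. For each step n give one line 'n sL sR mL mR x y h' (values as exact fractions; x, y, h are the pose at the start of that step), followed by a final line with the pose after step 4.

0 20/73 20/61 10/73 850/4453 -6 4 N
1 40/97 8/37 20/97 36/3589 -6 5 W
2 2/9 10/37 1/9 53/333 -7 5 N
3 8/25 40/221 4/25 116/5525 -7 6 W
4 20/109 20/89 10/109 1290/9701 -8 6 N
final -8 7 W

n=0: pose=(-6,4,N); sL=20/73, sR=20/61; mL=10/73, mR=850/4453; mL+mR=20/61 → advance +1; mR−mL=240/4453 → turn +1·90°
n=1: pose=(-6,5,W); sL=40/97, sR=8/37; mL=20/97, mR=36/3589; mL+mR=8/37 → advance +1; mR−mL=-704/3589 → turn -1·90°
n=2: pose=(-7,5,N); sL=2/9, sR=10/37; mL=1/9, mR=53/333; mL+mR=10/37 → advance +1; mR−mL=16/333 → turn +1·90°
n=3: pose=(-7,6,W); sL=8/25, sR=40/221; mL=4/25, mR=116/5525; mL+mR=40/221 → advance +1; mR−mL=-768/5525 → turn -1·90°
n=4: pose=(-8,6,N); sL=20/109, sR=20/89; mL=10/109, mR=1290/9701; mL+mR=20/89 → advance +1; mR−mL=400/9701 → turn +1·90°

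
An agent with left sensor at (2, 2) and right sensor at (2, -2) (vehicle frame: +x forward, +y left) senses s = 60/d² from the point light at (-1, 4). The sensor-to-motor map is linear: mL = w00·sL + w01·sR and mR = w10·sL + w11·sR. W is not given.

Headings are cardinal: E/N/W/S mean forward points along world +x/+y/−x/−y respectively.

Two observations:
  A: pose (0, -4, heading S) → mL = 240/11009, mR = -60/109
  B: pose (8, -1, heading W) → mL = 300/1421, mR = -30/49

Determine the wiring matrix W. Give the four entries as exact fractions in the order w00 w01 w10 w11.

-1/2 1/2 -1 0

obs A: pose=(0,-4,S) → sL=60/109, sR=60/101, mL=240/11009, mR=-60/109
obs B: pose=(8,-1,W) → sL=30/49, sR=30/29, mL=300/1421, mR=-30/49
sensor matrix S = [[60/109, 60/101], [30/49, 30/29]]; det S = 3218400/15643789
solve [mL_A; mL_B] = S·[w00; w01] and [mR_A; mR_B] = S·[w10; w11]:
  w00 = -1/2, w01 = 1/2, w10 = -1, w11 = 0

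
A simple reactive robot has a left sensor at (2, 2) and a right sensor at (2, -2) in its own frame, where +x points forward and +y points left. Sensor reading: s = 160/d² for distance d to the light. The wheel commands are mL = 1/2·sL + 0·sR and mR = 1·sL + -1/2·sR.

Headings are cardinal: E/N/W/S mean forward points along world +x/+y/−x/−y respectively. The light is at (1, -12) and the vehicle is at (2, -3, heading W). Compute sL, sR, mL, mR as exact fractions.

16/5 80/61 8/5 776/305

left sensor world pos  = (0, -5); dL² = 50
right sensor world pos = (0, -1); dR² = 122
sL = 160/50 = 16/5
sR = 160/122 = 80/61
mL = 1/2·sL + 0·sR = 8/5
mR = 1·sL + -1/2·sR = 776/305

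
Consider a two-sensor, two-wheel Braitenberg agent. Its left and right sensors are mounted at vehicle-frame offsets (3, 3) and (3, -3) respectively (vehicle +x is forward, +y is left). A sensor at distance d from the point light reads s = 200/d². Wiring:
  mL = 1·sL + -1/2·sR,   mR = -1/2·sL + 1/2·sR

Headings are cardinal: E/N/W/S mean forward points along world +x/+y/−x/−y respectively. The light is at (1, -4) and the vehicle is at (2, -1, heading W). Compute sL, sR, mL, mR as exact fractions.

50 5 95/2 -45/2

left sensor world pos  = (-1, -4); dL² = 4
right sensor world pos = (-1, 2); dR² = 40
sL = 200/4 = 50
sR = 200/40 = 5
mL = 1·sL + -1/2·sR = 95/2
mR = -1/2·sL + 1/2·sR = -45/2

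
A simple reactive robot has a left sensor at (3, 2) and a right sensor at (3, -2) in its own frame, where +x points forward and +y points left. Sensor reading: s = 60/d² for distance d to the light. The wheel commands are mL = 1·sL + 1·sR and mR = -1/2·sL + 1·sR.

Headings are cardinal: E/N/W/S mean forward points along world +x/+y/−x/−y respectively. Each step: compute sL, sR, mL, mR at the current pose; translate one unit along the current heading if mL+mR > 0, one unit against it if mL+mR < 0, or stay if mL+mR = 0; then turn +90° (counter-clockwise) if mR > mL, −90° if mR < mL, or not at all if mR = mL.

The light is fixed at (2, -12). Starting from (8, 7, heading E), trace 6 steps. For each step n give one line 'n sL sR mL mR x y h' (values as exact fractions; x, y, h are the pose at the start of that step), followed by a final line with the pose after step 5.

0 10/87 6/37 892/3219 337/3219 8 7 E
1 60/337 60/281 37080/94697 11790/94697 9 7 S
2 15/68 15/104 645/1768 15/442 9 6 W
3 60/457 12/101 11544/46157 2454/46157 8 6 N
4 10/87 6/37 892/3219 337/3219 8 7 E
5 60/337 60/281 37080/94697 11790/94697 9 7 S
final 9 6 W

n=0: pose=(8,7,E); sL=10/87, sR=6/37; mL=892/3219, mR=337/3219; mL+mR=1229/3219 → advance +1; mR−mL=-5/29 → turn -1·90°
n=1: pose=(9,7,S); sL=60/337, sR=60/281; mL=37080/94697, mR=11790/94697; mL+mR=48870/94697 → advance +1; mR−mL=-90/337 → turn -1·90°
n=2: pose=(9,6,W); sL=15/68, sR=15/104; mL=645/1768, mR=15/442; mL+mR=705/1768 → advance +1; mR−mL=-45/136 → turn -1·90°
n=3: pose=(8,6,N); sL=60/457, sR=12/101; mL=11544/46157, mR=2454/46157; mL+mR=13998/46157 → advance +1; mR−mL=-90/457 → turn -1·90°
n=4: pose=(8,7,E); sL=10/87, sR=6/37; mL=892/3219, mR=337/3219; mL+mR=1229/3219 → advance +1; mR−mL=-5/29 → turn -1·90°
n=5: pose=(9,7,S); sL=60/337, sR=60/281; mL=37080/94697, mR=11790/94697; mL+mR=48870/94697 → advance +1; mR−mL=-90/337 → turn -1·90°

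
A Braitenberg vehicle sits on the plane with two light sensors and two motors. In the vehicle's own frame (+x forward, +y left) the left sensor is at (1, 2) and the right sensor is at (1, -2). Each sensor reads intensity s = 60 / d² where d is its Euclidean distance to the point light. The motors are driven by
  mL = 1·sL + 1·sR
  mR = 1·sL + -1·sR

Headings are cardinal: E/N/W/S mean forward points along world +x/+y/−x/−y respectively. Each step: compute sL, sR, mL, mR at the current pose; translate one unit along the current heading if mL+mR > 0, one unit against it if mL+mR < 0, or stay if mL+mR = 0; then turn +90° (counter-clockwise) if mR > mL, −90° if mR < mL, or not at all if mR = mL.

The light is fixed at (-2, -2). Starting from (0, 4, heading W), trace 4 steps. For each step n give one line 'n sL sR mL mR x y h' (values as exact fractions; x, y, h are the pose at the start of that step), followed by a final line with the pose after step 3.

0 60/17 12/13 984/221 576/221 0 4 W
1 6/5 30/29 324/145 24/145 -1 4 N
2 12/17 60/29 1368/493 -672/493 -1 5 E
3 15/13 5/3 110/39 -20/39 0 5 S
final 0 4 W

n=0: pose=(0,4,W); sL=60/17, sR=12/13; mL=984/221, mR=576/221; mL+mR=120/17 → advance +1; mR−mL=-24/13 → turn -1·90°
n=1: pose=(-1,4,N); sL=6/5, sR=30/29; mL=324/145, mR=24/145; mL+mR=12/5 → advance +1; mR−mL=-60/29 → turn -1·90°
n=2: pose=(-1,5,E); sL=12/17, sR=60/29; mL=1368/493, mR=-672/493; mL+mR=24/17 → advance +1; mR−mL=-120/29 → turn -1·90°
n=3: pose=(0,5,S); sL=15/13, sR=5/3; mL=110/39, mR=-20/39; mL+mR=30/13 → advance +1; mR−mL=-10/3 → turn -1·90°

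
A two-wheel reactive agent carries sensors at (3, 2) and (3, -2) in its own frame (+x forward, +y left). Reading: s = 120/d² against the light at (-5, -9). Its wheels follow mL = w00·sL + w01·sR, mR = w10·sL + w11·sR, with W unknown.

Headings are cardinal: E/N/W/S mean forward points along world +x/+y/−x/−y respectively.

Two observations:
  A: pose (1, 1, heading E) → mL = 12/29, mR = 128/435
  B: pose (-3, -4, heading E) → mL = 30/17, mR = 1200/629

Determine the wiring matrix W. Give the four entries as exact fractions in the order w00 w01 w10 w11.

obs A: pose=(1,1,E) → sL=8/15, sR=24/29, mL=12/29, mR=128/435
obs B: pose=(-3,-4,E) → sL=60/37, sR=60/17, mL=30/17, mR=1200/629
sensor matrix S = [[8/15, 24/29], [60/37, 60/17]]; det S = 9856/18241
solve [mL_A; mL_B] = S·[w00; w01] and [mR_A; mR_B] = S·[w10; w11]:
  w00 = 0, w01 = 1/2, w10 = -1, w11 = 1

0 1/2 -1 1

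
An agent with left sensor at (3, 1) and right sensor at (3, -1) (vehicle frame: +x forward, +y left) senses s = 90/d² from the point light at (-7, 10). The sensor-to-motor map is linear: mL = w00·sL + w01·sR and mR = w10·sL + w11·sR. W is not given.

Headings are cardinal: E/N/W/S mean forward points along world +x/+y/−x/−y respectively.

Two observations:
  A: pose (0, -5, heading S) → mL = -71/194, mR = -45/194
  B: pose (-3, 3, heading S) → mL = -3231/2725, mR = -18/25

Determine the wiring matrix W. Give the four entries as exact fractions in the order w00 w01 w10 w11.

obs A: pose=(0,-5,S) → sL=45/194, sR=1/4, mL=-71/194, mR=-45/194
obs B: pose=(-3,3,S) → sL=18/25, sR=90/109, mL=-3231/2725, mR=-18/25
sensor matrix S = [[45/194, 1/4], [18/25, 90/109]]; det S = 6093/528650
solve [mL_A; mL_B] = S·[w00; w01] and [mR_A; mR_B] = S·[w10; w11]:
  w00 = -1/2, w01 = -1, w10 = -1, w11 = 0

-1/2 -1 -1 0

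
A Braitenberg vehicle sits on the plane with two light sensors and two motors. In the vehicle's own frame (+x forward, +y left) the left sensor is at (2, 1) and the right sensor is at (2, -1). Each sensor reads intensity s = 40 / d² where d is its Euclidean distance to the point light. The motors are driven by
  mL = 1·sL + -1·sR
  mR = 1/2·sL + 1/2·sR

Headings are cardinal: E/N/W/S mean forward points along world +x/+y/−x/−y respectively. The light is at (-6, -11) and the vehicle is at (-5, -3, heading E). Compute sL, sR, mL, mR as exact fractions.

left sensor world pos  = (-3, -2); dL² = 90
right sensor world pos = (-3, -4); dR² = 58
sL = 40/90 = 4/9
sR = 40/58 = 20/29
mL = 1·sL + -1·sR = -64/261
mR = 1/2·sL + 1/2·sR = 148/261

4/9 20/29 -64/261 148/261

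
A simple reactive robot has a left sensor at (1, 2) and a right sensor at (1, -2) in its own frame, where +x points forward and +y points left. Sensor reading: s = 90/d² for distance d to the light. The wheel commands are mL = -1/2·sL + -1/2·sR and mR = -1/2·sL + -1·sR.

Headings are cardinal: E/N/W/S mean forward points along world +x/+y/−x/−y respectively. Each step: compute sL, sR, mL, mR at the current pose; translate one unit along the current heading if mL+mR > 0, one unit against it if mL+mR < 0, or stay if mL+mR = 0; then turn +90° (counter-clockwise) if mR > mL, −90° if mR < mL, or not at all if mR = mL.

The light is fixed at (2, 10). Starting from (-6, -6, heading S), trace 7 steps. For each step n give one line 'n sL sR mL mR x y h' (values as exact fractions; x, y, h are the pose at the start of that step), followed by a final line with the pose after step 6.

n=0: pose=(-6,-6,S); sL=18/65, sR=90/389; mL=-6426/25285, mR=-9351/25285; mL+mR=-15777/25285 → advance -1; mR−mL=-45/389 → turn -1·90°
n=1: pose=(-6,-5,W); sL=9/37, sR=9/25; mL=-279/925, mR=-891/1850; mL+mR=-1449/1850 → advance -1; mR−mL=-9/50 → turn -1·90°
n=2: pose=(-5,-5,N); sL=90/277, sR=90/221; mL=-22410/61217, mR=-34875/61217; mL+mR=-57285/61217 → advance -1; mR−mL=-45/221 → turn -1·90°
n=3: pose=(-5,-6,E); sL=45/116, sR=1/4; mL=-37/116, mR=-103/232; mL+mR=-177/232 → advance -1; mR−mL=-1/8 → turn -1·90°
n=4: pose=(-6,-6,S); sL=18/65, sR=90/389; mL=-6426/25285, mR=-9351/25285; mL+mR=-15777/25285 → advance -1; mR−mL=-45/389 → turn -1·90°
n=5: pose=(-6,-5,W); sL=9/37, sR=9/25; mL=-279/925, mR=-891/1850; mL+mR=-1449/1850 → advance -1; mR−mL=-9/50 → turn -1·90°
n=6: pose=(-5,-5,N); sL=90/277, sR=90/221; mL=-22410/61217, mR=-34875/61217; mL+mR=-57285/61217 → advance -1; mR−mL=-45/221 → turn -1·90°

0 18/65 90/389 -6426/25285 -9351/25285 -6 -6 S
1 9/37 9/25 -279/925 -891/1850 -6 -5 W
2 90/277 90/221 -22410/61217 -34875/61217 -5 -5 N
3 45/116 1/4 -37/116 -103/232 -5 -6 E
4 18/65 90/389 -6426/25285 -9351/25285 -6 -6 S
5 9/37 9/25 -279/925 -891/1850 -6 -5 W
6 90/277 90/221 -22410/61217 -34875/61217 -5 -5 N
final -5 -6 E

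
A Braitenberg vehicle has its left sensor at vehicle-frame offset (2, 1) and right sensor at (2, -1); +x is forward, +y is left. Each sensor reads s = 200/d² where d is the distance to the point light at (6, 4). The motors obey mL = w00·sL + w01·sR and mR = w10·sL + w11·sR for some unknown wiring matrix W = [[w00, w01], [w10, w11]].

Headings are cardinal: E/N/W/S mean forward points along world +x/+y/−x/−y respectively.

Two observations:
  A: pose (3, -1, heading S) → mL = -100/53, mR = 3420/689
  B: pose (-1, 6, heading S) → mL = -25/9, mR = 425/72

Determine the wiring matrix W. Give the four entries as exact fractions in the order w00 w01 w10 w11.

obs A: pose=(3,-1,S) → sL=200/53, sR=40/13, mL=-100/53, mR=3420/689
obs B: pose=(-1,6,S) → sL=50/9, sR=25/8, mL=-25/9, mR=425/72
sensor matrix S = [[200/53, 40/13], [50/9, 25/8]]; det S = -32875/6201
solve [mL_A; mL_B] = S·[w00; w01] and [mR_A; mR_B] = S·[w10; w11]:
  w00 = -1/2, w01 = 0, w10 = 1/2, w11 = 1

-1/2 0 1/2 1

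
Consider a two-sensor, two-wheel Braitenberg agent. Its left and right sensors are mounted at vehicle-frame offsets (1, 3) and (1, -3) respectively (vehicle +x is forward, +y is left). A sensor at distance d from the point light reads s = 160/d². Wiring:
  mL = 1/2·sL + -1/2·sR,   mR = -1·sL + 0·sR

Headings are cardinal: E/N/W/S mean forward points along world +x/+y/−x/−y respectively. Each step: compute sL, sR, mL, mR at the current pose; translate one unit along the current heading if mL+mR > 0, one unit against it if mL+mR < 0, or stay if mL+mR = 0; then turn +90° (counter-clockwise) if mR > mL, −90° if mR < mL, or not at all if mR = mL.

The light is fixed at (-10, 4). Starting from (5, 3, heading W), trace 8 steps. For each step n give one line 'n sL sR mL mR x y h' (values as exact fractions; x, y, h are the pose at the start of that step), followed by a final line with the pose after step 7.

0 40/53 4/5 -6/265 -40/53 5 3 W
1 160/169 160/361 15360/61009 -160/169 6 3 N
2 16/29 80/157 96/4553 -16/29 6 2 E
3 160/333 160/153 -1600/5661 -160/333 5 2 S
4 40/53 4/5 -6/265 -40/53 5 3 W
5 160/169 160/361 15360/61009 -160/169 6 3 N
6 16/29 80/157 96/4553 -16/29 6 2 E
7 160/333 160/153 -1600/5661 -160/333 5 2 S
final 5 3 W

n=0: pose=(5,3,W); sL=40/53, sR=4/5; mL=-6/265, mR=-40/53; mL+mR=-206/265 → advance -1; mR−mL=-194/265 → turn -1·90°
n=1: pose=(6,3,N); sL=160/169, sR=160/361; mL=15360/61009, mR=-160/169; mL+mR=-42400/61009 → advance -1; mR−mL=-73120/61009 → turn -1·90°
n=2: pose=(6,2,E); sL=16/29, sR=80/157; mL=96/4553, mR=-16/29; mL+mR=-2416/4553 → advance -1; mR−mL=-2608/4553 → turn -1·90°
n=3: pose=(5,2,S); sL=160/333, sR=160/153; mL=-1600/5661, mR=-160/333; mL+mR=-480/629 → advance -1; mR−mL=-1120/5661 → turn -1·90°
n=4: pose=(5,3,W); sL=40/53, sR=4/5; mL=-6/265, mR=-40/53; mL+mR=-206/265 → advance -1; mR−mL=-194/265 → turn -1·90°
n=5: pose=(6,3,N); sL=160/169, sR=160/361; mL=15360/61009, mR=-160/169; mL+mR=-42400/61009 → advance -1; mR−mL=-73120/61009 → turn -1·90°
n=6: pose=(6,2,E); sL=16/29, sR=80/157; mL=96/4553, mR=-16/29; mL+mR=-2416/4553 → advance -1; mR−mL=-2608/4553 → turn -1·90°
n=7: pose=(5,2,S); sL=160/333, sR=160/153; mL=-1600/5661, mR=-160/333; mL+mR=-480/629 → advance -1; mR−mL=-1120/5661 → turn -1·90°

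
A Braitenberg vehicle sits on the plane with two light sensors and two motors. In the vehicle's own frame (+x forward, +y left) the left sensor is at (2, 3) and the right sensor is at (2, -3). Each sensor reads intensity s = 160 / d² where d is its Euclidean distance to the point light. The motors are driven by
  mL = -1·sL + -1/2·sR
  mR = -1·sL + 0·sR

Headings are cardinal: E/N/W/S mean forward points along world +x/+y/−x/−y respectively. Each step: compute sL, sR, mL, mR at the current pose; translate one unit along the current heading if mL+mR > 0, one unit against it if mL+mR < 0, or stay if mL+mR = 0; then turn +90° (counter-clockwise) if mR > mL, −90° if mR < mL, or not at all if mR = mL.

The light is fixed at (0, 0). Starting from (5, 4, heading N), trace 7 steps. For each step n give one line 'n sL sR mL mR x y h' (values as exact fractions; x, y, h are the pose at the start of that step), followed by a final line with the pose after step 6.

n=0: pose=(5,4,N); sL=4, sR=8/5; mL=-24/5, mR=-4; mL+mR=-44/5 → advance -1; mR−mL=4/5 → turn +1·90°
n=1: pose=(5,3,W); sL=160/9, sR=32/9; mL=-176/9, mR=-160/9; mL+mR=-112/3 → advance -1; mR−mL=16/9 → turn +1·90°
n=2: pose=(6,3,S); sL=80/41, sR=16; mL=-408/41, mR=-80/41; mL+mR=-488/41 → advance -1; mR−mL=8 → turn +1·90°
n=3: pose=(6,4,E); sL=160/113, sR=32/13; mL=-3888/1469, mR=-160/113; mL+mR=-5968/1469 → advance -1; mR−mL=16/13 → turn +1·90°
n=4: pose=(5,4,N); sL=4, sR=8/5; mL=-24/5, mR=-4; mL+mR=-44/5 → advance -1; mR−mL=4/5 → turn +1·90°
n=5: pose=(5,3,W); sL=160/9, sR=32/9; mL=-176/9, mR=-160/9; mL+mR=-112/3 → advance -1; mR−mL=16/9 → turn +1·90°
n=6: pose=(6,3,S); sL=80/41, sR=16; mL=-408/41, mR=-80/41; mL+mR=-488/41 → advance -1; mR−mL=8 → turn +1·90°

0 4 8/5 -24/5 -4 5 4 N
1 160/9 32/9 -176/9 -160/9 5 3 W
2 80/41 16 -408/41 -80/41 6 3 S
3 160/113 32/13 -3888/1469 -160/113 6 4 E
4 4 8/5 -24/5 -4 5 4 N
5 160/9 32/9 -176/9 -160/9 5 3 W
6 80/41 16 -408/41 -80/41 6 3 S
final 6 4 E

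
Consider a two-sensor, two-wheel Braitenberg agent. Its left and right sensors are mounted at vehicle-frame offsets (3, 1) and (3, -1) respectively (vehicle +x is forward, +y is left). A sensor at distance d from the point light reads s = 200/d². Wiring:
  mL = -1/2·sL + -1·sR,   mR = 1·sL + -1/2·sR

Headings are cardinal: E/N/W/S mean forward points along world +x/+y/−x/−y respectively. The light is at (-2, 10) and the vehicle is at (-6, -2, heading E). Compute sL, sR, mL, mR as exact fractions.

100/61 20/17 -2070/1037 1090/1037

left sensor world pos  = (-3, -1); dL² = 122
right sensor world pos = (-3, -3); dR² = 170
sL = 200/122 = 100/61
sR = 200/170 = 20/17
mL = -1/2·sL + -1·sR = -2070/1037
mR = 1·sL + -1/2·sR = 1090/1037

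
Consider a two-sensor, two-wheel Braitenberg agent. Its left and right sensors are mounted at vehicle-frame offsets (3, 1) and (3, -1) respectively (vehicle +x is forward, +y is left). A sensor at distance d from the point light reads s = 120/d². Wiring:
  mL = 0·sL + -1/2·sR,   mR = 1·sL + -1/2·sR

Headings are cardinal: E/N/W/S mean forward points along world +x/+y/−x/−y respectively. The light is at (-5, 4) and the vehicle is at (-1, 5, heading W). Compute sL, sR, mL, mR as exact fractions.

left sensor world pos  = (-4, 4); dL² = 1
right sensor world pos = (-4, 6); dR² = 5
sL = 120/1 = 120
sR = 120/5 = 24
mL = 0·sL + -1/2·sR = -12
mR = 1·sL + -1/2·sR = 108

120 24 -12 108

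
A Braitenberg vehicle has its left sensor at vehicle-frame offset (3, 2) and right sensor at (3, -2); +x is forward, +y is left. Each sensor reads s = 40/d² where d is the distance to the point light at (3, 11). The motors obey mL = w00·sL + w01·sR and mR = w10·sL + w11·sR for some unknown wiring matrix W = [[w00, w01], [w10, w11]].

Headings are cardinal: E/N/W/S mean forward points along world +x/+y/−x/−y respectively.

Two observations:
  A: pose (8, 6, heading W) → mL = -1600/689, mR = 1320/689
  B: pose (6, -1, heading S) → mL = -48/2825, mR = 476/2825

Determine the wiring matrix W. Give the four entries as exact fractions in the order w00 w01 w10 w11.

1 -1 1/2 1/2

obs A: pose=(8,6,W) → sL=40/53, sR=40/13, mL=-1600/689, mR=1320/689
obs B: pose=(6,-1,S) → sL=4/25, sR=20/113, mL=-48/2825, mR=476/2825
sensor matrix S = [[40/53, 40/13], [4/25, 20/113]]; det S = -139648/389285
solve [mL_A; mL_B] = S·[w00; w01] and [mR_A; mR_B] = S·[w10; w11]:
  w00 = 1, w01 = -1, w10 = 1/2, w11 = 1/2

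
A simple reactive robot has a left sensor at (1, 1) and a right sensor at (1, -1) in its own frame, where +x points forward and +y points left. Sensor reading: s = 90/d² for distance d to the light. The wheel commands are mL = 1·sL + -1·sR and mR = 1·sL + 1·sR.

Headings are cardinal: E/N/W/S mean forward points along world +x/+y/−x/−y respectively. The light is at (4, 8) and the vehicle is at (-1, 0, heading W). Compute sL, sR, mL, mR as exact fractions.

left sensor world pos  = (-2, -1); dL² = 117
right sensor world pos = (-2, 1); dR² = 85
sL = 90/117 = 10/13
sR = 90/85 = 18/17
mL = 1·sL + -1·sR = -64/221
mR = 1·sL + 1·sR = 404/221

10/13 18/17 -64/221 404/221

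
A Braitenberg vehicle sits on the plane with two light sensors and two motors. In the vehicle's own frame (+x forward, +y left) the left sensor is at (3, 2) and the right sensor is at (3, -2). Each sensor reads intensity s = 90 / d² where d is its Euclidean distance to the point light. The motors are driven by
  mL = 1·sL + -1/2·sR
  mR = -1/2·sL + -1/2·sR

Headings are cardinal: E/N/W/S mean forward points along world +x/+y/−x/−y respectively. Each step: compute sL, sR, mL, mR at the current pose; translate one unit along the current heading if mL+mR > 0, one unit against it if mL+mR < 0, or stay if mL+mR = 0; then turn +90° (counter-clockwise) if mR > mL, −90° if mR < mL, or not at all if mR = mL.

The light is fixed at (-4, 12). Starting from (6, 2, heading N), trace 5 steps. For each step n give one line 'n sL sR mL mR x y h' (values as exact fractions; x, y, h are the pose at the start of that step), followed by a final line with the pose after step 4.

n=0: pose=(6,2,N); sL=90/113, sR=90/193; mL=12285/21809, mR=-13770/21809; mL+mR=-1485/21809 → advance -1; mR−mL=-135/113 → turn -1·90°
n=1: pose=(6,1,E); sL=9/25, sR=45/169; mL=1917/8450, mR=-1323/4225; mL+mR=-729/8450 → advance -1; mR−mL=-27/50 → turn -1·90°
n=2: pose=(5,1,S); sL=90/317, sR=18/49; mL=1557/15533, mR=-5058/15533; mL+mR=-3501/15533 → advance -1; mR−mL=-135/317 → turn -1·90°
n=3: pose=(5,2,W); sL=1/2, sR=9/10; mL=1/20, mR=-7/10; mL+mR=-13/20 → advance -1; mR−mL=-3/4 → turn -1·90°
n=4: pose=(6,2,N); sL=90/113, sR=90/193; mL=12285/21809, mR=-13770/21809; mL+mR=-1485/21809 → advance -1; mR−mL=-135/113 → turn -1·90°

0 90/113 90/193 12285/21809 -13770/21809 6 2 N
1 9/25 45/169 1917/8450 -1323/4225 6 1 E
2 90/317 18/49 1557/15533 -5058/15533 5 1 S
3 1/2 9/10 1/20 -7/10 5 2 W
4 90/113 90/193 12285/21809 -13770/21809 6 2 N
final 6 1 E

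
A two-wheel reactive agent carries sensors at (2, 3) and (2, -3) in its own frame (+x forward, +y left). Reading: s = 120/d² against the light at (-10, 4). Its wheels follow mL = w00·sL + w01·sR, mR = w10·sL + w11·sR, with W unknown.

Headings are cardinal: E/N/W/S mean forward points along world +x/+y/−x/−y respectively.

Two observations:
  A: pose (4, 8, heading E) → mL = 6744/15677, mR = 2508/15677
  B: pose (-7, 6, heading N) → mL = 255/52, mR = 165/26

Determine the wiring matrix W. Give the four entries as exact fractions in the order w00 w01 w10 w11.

1/2 1/2 1 -1/2

obs A: pose=(4,8,E) → sL=24/61, sR=120/257, mL=6744/15677, mR=2508/15677
obs B: pose=(-7,6,N) → sL=15/2, sR=30/13, mL=255/52, mR=165/26
sensor matrix S = [[24/61, 120/257], [15/2, 30/13]]; det S = -528660/203801
solve [mL_A; mL_B] = S·[w00; w01] and [mR_A; mR_B] = S·[w10; w11]:
  w00 = 1/2, w01 = 1/2, w10 = 1, w11 = -1/2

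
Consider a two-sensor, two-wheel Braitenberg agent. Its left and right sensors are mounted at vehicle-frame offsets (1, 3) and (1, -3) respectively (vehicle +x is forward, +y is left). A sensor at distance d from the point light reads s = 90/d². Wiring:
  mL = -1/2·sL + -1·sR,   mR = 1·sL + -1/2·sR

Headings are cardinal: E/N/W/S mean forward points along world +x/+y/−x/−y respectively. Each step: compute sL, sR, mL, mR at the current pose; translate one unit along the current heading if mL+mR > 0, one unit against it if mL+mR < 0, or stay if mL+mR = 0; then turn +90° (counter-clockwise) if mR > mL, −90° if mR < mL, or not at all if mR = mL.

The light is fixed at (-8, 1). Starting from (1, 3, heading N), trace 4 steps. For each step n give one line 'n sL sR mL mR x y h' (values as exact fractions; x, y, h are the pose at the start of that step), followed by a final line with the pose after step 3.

0 2 10/17 -27/17 29/17 1 3 N
1 45/32 9/10 -513/320 153/160 1 4 W
2 90/173 90/53 -17955/9169 -3015/9169 2 4 S
3 9/17 45/61 -2079/2074 333/2074 2 5 E
final 1 5 N

n=0: pose=(1,3,N); sL=2, sR=10/17; mL=-27/17, mR=29/17; mL+mR=2/17 → advance +1; mR−mL=56/17 → turn +1·90°
n=1: pose=(1,4,W); sL=45/32, sR=9/10; mL=-513/320, mR=153/160; mL+mR=-207/320 → advance -1; mR−mL=819/320 → turn +1·90°
n=2: pose=(2,4,S); sL=90/173, sR=90/53; mL=-17955/9169, mR=-3015/9169; mL+mR=-20970/9169 → advance -1; mR−mL=14940/9169 → turn +1·90°
n=3: pose=(2,5,E); sL=9/17, sR=45/61; mL=-2079/2074, mR=333/2074; mL+mR=-873/1037 → advance -1; mR−mL=1206/1037 → turn +1·90°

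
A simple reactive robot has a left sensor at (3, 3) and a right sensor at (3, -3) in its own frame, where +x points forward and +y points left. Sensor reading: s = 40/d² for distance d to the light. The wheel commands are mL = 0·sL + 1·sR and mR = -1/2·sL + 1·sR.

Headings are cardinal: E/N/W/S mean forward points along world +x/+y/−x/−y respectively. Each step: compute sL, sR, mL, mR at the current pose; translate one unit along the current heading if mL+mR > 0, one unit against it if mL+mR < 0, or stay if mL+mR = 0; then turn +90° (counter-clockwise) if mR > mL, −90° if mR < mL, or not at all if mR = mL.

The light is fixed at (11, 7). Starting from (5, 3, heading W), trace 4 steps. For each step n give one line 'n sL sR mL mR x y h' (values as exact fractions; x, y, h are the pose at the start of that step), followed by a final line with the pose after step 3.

n=0: pose=(5,3,W); sL=4/13, sR=20/41; mL=20/41, mR=178/533; mL+mR=438/533 → advance +1; mR−mL=-2/13 → turn -1·90°
n=1: pose=(4,3,N); sL=40/101, sR=40/17; mL=40/17, mR=3700/1717; mL+mR=7740/1717 → advance +1; mR−mL=-20/101 → turn -1·90°
n=2: pose=(4,4,E); sL=5/2, sR=10/13; mL=10/13, mR=-25/52; mL+mR=15/52 → advance +1; mR−mL=-5/4 → turn -1·90°
n=3: pose=(5,4,S); sL=8/9, sR=40/117; mL=40/117, mR=-4/39; mL+mR=28/117 → advance +1; mR−mL=-4/9 → turn -1·90°

0 4/13 20/41 20/41 178/533 5 3 W
1 40/101 40/17 40/17 3700/1717 4 3 N
2 5/2 10/13 10/13 -25/52 4 4 E
3 8/9 40/117 40/117 -4/39 5 4 S
final 5 3 W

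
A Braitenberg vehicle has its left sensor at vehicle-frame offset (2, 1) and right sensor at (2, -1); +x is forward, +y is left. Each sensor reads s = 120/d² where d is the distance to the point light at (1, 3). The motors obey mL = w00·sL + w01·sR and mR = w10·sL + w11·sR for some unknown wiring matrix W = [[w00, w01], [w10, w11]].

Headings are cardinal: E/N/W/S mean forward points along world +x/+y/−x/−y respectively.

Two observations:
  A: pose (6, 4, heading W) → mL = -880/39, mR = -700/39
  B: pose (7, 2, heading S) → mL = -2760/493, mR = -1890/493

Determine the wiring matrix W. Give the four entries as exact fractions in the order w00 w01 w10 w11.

-1 -1 -1 -1/2

obs A: pose=(6,4,W) → sL=40/3, sR=120/13, mL=-880/39, mR=-700/39
obs B: pose=(7,2,S) → sL=60/29, sR=60/17, mL=-2760/493, mR=-1890/493
sensor matrix S = [[40/3, 120/13], [60/29, 60/17]]; det S = 179200/6409
solve [mL_A; mL_B] = S·[w00; w01] and [mR_A; mR_B] = S·[w10; w11]:
  w00 = -1, w01 = -1, w10 = -1, w11 = -1/2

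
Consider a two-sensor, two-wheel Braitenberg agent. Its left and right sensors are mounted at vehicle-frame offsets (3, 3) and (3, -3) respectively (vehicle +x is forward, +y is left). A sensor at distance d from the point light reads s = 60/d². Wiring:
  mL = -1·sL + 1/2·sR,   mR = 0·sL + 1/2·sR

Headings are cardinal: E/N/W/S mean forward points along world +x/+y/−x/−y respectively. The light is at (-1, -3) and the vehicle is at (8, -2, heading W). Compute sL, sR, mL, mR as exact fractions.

left sensor world pos  = (5, -5); dL² = 40
right sensor world pos = (5, 1); dR² = 52
sL = 60/40 = 3/2
sR = 60/52 = 15/13
mL = -1·sL + 1/2·sR = -12/13
mR = 0·sL + 1/2·sR = 15/26

3/2 15/13 -12/13 15/26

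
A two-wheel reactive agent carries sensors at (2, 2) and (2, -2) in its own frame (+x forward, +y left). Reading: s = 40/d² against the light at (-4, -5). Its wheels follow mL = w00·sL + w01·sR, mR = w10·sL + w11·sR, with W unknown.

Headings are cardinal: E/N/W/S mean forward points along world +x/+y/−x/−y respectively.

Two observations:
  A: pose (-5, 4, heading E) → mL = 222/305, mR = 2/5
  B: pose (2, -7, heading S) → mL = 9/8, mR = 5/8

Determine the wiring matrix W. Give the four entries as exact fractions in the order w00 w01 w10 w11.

obs A: pose=(-5,4,E) → sL=20/61, sR=4/5, mL=222/305, mR=2/5
obs B: pose=(2,-7,S) → sL=1/2, sR=5/4, mL=9/8, mR=5/8
sensor matrix S = [[20/61, 4/5], [1/2, 5/4]]; det S = 3/305
solve [mL_A; mL_B] = S·[w00; w01] and [mR_A; mR_B] = S·[w10; w11]:
  w00 = 1, w01 = 1/2, w10 = 0, w11 = 1/2

1 1/2 0 1/2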